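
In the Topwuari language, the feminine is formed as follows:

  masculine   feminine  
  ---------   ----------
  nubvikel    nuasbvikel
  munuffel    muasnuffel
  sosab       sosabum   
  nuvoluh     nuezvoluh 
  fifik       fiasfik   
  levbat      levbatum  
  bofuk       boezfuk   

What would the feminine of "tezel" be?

teaszel

bofuk and fifik both end in -k yet inflect differently (boezfuk, fiasfik), so the final letter is not what conditions the rule; the last vowel is.
"tezel" has last vowel 'e'. The stems whose last vowel is 'e' (munuffel → muasnuffel, nubvikel → nuasbvikel) insert -as- after the first vowel.
So tezel → teaszel.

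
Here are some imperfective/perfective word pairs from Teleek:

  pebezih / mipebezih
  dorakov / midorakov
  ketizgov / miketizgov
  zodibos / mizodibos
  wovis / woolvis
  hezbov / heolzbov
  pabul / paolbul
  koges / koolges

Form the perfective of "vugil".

vuolgil

"vugil" has 2 vowels. The stems with 2 vowels (wovis → woolvis, hezbov → heolzbov, pabul → paolbul) insert -ol- after the first vowel.
The other pattern: stems with 3 vowels add the prefix mi-.
So vugil → vuolgil.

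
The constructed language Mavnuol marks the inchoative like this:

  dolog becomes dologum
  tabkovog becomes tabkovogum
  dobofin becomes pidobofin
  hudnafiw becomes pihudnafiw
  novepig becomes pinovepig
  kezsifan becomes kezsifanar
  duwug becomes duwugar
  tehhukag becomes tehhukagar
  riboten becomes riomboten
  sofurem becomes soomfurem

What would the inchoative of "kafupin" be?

dolog and novepig both end in -g yet inflect differently (dologum, pinovepig), so the final letter is not what conditions the rule; the last vowel is.
"kafupin" has last vowel 'i'. The stems whose last vowel is 'i' (dobofin → pidobofin, hudnafiw → pihudnafiw, novepig → pinovepig) add the prefix pi-.
So kafupin → pikafupin.

pikafupin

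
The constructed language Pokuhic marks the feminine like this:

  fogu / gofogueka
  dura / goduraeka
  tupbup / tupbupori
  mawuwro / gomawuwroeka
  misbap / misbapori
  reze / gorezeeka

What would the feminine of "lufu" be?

golufueka

fogu and tupbup both have last vowel 'u' yet inflect differently (gofogueka, tupbupori), so the last vowel is not what conditions the rule; whether the stem ends in a vowel or a consonant is.
"lufu" ends in a vowel. The stems ending in a vowel (reze → gorezeeka, dura → goduraeka, mawuwro → gomawuwroeka) add go- … -eka around the stem.
The other pattern: stems ending in a consonant add -ori.
So lufu → golufueka.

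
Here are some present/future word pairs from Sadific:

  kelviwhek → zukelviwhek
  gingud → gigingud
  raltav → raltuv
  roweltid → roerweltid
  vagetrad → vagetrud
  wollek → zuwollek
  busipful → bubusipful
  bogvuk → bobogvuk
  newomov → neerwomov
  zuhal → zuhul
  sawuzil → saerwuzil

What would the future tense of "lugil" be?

luergil

bogvuk and wollek both end in -k yet inflect differently (bobogvuk, zuwollek), so the final letter is not what conditions the rule; the last vowel is.
"lugil" has last vowel 'i'. The stems whose last vowel is 'i' (sawuzil → saerwuzil, roweltid → roerweltid) insert -er- after the first vowel.
So lugil → luergil.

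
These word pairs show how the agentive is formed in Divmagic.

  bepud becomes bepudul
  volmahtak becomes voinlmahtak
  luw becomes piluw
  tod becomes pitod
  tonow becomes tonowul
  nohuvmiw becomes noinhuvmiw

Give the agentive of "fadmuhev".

luw and tonow both end in -w yet inflect differently (piluw, tonowul), so the final letter is not what conditions the rule; the number of vowels is.
"fadmuhev" has 3 vowels. The stems with 3 vowels (nohuvmiw → noinhuvmiw, volmahtak → voinlmahtak) insert -in- after the first vowel.
The other patterns: stems with 1 vowel add the prefix pi-; stems with 2 vowels add -ul.
So fadmuhev → faindmuhev.

faindmuhev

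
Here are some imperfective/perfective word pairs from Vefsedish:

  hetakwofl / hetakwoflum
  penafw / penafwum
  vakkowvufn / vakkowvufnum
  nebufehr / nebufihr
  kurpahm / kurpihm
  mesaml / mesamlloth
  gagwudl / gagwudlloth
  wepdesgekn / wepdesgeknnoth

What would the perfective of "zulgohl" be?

"zulgohl" has second-to-last letter 'h'. The stems whose second-to-last letter is 'h' (nebufehr → nebufihr, kurpahm → kurpihm) change the last vowel to 'i'.
The other patterns: stems whose second-to-last letter is 'f' add -um; stems whose second-to-last letter is 'd', 'k' or 'm' double the final consonant and add -oth.
So zulgohl → zulgihl.

zulgihl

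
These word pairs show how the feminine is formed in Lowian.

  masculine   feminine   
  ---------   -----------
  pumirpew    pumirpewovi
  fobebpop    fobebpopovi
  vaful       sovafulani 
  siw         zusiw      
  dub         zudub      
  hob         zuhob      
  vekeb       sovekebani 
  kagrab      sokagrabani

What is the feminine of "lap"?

zulap

dub and kagrab both end in -b yet inflect differently (zudub, sokagrabani), so the final letter is not what conditions the rule; the number of vowels is.
"lap" has 1 vowel. The stems with 1 vowel (siw → zusiw, dub → zudub, hob → zuhob) add the prefix zu-.
The other patterns: stems with 2 vowels add so- … -ani around the stem; stems with 3 vowels add -ovi.
So lap → zulap.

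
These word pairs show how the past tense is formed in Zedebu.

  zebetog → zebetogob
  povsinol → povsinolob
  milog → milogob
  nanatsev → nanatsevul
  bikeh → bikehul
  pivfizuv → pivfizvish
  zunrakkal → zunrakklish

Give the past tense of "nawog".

nawogob

nanatsev and pivfizuv both end in -v yet inflect differently (nanatsevul, pivfizvish), so the final letter is not what conditions the rule; the last vowel is.
"nawog" has last vowel 'o'. The stems whose last vowel is 'o' (zebetog → zebetogob, povsinol → povsinolob, milog → milogob) add -ob.
So nawog → nawogob.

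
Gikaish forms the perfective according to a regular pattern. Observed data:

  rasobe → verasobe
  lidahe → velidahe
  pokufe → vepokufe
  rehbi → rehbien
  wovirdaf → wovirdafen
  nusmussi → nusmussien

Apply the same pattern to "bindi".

rasobe and rehbi both begin with r- yet inflect differently (verasobe, rehbien), so the first letter is not what conditions the rule; the final letter is.
"bindi" ends in -i. The stems ending in -i (rehbi → rehbien, nusmussi → nusmussien) add -en.
The other pattern: stems ending in -e add the prefix ve-.
So bindi → bindien.

bindien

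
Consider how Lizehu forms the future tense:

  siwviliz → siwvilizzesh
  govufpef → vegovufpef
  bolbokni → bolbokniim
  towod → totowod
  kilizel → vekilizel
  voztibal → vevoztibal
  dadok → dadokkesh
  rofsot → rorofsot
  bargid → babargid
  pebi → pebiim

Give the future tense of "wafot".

wawafot

dadok and rofsot both have last vowel 'o' yet inflect differently (dadokkesh, rorofsot), so the last vowel is not what conditions the rule; the final letter is.
"wafot" ends in -t. The one such stem in the data (rofsot → rorofsot) repeats the first consonant+vowel as a prefix (as do towod, bargid), so the same rule applies.
The other patterns: stems ending in -k or -z double the final consonant and add -esh; stems ending in -f or -l add the prefix ve-; stems ending in -i add -im.
So wafot → wawafot.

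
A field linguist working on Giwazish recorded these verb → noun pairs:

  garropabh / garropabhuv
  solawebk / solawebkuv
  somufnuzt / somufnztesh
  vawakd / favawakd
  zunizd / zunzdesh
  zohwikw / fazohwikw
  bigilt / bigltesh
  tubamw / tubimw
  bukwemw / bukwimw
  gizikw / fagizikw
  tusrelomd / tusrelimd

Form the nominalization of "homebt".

homebtuv

"homebt" has second-to-last letter 'b'. The stems whose second-to-last letter is 'b' (garropabh → garropabhuv, solawebk → solawebkuv) add -uv.
So homebt → homebtuv.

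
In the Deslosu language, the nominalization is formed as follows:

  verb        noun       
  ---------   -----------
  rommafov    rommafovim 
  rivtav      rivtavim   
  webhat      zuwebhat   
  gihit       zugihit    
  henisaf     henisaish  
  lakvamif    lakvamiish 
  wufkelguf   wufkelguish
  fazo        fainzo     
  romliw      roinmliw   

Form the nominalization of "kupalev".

"kupalev" ends in -v. The stems ending in -v (rommafov → rommafovim, rivtav → rivtavim) add -im.
The other patterns: stems ending in -t add the prefix zu-; stems ending in -f drop the final letter and add -ish; stems ending in -o or -w insert -in- after the first vowel.
So kupalev → kupalevim.

kupalevim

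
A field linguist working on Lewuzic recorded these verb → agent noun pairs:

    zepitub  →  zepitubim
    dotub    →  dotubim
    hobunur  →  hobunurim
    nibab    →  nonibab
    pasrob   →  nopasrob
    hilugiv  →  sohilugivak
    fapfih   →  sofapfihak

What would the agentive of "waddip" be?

zepitub and nibab both end in -b yet inflect differently (zepitubim, nonibab), so the final letter is not what conditions the rule; the last vowel is.
"waddip" has last vowel 'i'. The stems whose last vowel is 'i' (hilugiv → sohilugivak, fapfih → sofapfihak) add so- … -ak around the stem.
So waddip → sowaddipak.

sowaddipak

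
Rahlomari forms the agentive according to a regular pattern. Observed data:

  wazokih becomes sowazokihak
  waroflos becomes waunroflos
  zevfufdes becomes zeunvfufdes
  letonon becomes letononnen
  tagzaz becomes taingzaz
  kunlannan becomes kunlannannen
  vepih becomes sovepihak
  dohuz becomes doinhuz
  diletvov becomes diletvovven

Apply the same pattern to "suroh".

waroflos and diletvov both have last vowel 'o' yet inflect differently (waunroflos, diletvovven), so the last vowel is not what conditions the rule; the final letter is.
"suroh" ends in -h. The stems ending in -h (vepih → sovepihak, wazokih → sowazokihak) add so- … -ak around the stem.
The other patterns: stems ending in -z insert -in- after the first vowel; stems ending in -s insert -un- after the first vowel; stems ending in -n or -v double the final consonant and add -en.
So suroh → sosurohak.

sosurohak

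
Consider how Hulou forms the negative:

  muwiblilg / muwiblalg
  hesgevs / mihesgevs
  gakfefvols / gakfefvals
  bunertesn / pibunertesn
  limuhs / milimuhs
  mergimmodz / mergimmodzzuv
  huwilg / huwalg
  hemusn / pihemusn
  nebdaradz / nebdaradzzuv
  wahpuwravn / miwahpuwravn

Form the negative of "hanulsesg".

pihanulsesg

"hanulsesg" has second-to-last letter 's'. The stems whose second-to-last letter is 's' (hemusn → pihemusn, bunertesn → pibunertesn) add the prefix pi-.
The other patterns: stems whose second-to-last letter is 'l' change the last vowel to 'a'; stems whose second-to-last letter is 'h' or 'v' add the prefix mi-; stems whose second-to-last letter is 'd' double the final consonant and add -uv.
So hanulsesg → pihanulsesg.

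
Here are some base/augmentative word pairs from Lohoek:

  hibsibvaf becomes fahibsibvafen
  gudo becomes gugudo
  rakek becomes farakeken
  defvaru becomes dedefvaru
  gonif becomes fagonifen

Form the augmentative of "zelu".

"zelu" ends in a vowel. The stems ending in a vowel (defvaru → dedefvaru, gudo → gugudo) repeat the first consonant+vowel as a prefix.
The other pattern: stems ending in a consonant add fa- … -en around the stem.
So zelu → zezelu.

zezelu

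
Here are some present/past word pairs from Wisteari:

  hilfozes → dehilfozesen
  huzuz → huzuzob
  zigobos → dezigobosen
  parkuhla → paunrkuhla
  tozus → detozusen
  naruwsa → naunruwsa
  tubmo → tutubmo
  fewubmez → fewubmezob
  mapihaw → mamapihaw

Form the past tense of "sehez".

sehezob

huzuz and tozus both have last vowel 'u' yet inflect differently (huzuzob, detozusen), so the last vowel is not what conditions the rule; the final letter is.
"sehez" ends in -z. The stems ending in -z (fewubmez → fewubmezob, huzuz → huzuzob) add -ob.
The other patterns: stems ending in -s add de- … -en around the stem; stems ending in -a insert -un- after the first vowel; stems ending in -o or -w repeat the first consonant+vowel as a prefix.
So sehez → sehezob.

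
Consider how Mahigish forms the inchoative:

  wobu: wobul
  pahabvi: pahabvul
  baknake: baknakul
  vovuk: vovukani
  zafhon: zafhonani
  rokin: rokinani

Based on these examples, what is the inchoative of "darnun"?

darnunani

wobu and vovuk both have last vowel 'u' yet inflect differently (wobul, vovukani), so the last vowel is not what conditions the rule; whether the stem ends in a vowel or a consonant is.
"darnun" ends in a consonant. The stems ending in a consonant (vovuk → vovukani, zafhon → zafhonani, rokin → rokinani) add -ani.
The other pattern: stems ending in a vowel drop the final letter and add -ul.
So darnun → darnunani.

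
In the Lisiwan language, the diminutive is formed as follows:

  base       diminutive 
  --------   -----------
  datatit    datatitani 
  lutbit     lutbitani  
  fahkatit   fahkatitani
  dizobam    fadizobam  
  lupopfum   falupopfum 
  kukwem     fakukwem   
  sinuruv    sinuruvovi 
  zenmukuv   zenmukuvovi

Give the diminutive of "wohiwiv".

lupopfum and sinuruv both have last vowel 'u' yet inflect differently (falupopfum, sinuruvovi), so the last vowel is not what conditions the rule; the final letter is.
"wohiwiv" ends in -v. The stems ending in -v (sinuruv → sinuruvovi, zenmukuv → zenmukuvovi) add -ovi.
So wohiwiv → wohiwivovi.

wohiwivovi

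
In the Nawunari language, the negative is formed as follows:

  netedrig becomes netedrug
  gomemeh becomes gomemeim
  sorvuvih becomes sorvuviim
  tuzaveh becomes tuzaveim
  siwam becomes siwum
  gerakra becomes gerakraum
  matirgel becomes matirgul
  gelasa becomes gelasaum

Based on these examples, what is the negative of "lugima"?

gelasa and siwam both have last vowel 'a' yet inflect differently (gelasaum, siwum), so the last vowel is not what conditions the rule; the final letter is.
"lugima" ends in -a. The stems ending in -a (gelasa → gelasaum, gerakra → gerakraum) add -um.
So lugima → lugimaum.

lugimaum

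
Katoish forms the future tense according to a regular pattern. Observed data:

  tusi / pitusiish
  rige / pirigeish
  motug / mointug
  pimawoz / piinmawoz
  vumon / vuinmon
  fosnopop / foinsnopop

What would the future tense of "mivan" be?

tusi and motug both have 2 vowels yet inflect differently (pitusiish, mointug), so the number of vowels is not what conditions the rule; whether the stem ends in a vowel or a consonant is.
"mivan" ends in a consonant. The stems ending in a consonant (motug → mointug, pimawoz → piinmawoz, vumon → vuinmon) insert -in- after the first vowel.
The other pattern: stems ending in a vowel add pi- … -ish around the stem.
So mivan → miinvan.

miinvan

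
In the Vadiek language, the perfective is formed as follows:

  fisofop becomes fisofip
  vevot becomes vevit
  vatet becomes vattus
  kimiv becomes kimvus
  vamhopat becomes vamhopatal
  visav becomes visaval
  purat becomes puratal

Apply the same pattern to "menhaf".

vevot and vatet both end in -t yet inflect differently (vevit, vattus), so the final letter is not what conditions the rule; the last vowel is.
"menhaf" has last vowel 'a'. The stems whose last vowel is 'a' (vamhopat → vamhopatal, visav → visaval, purat → puratal) add -al.
So menhaf → menhafal.

menhafal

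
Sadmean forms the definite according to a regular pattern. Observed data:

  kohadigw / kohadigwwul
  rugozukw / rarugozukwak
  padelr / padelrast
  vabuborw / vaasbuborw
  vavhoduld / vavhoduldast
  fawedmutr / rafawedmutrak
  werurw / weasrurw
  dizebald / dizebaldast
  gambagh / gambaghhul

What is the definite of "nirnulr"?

"nirnulr" has second-to-last letter 'l'. The stems whose second-to-last letter is 'l' (vavhoduld → vavhoduldast, dizebald → dizebaldast, padelr → padelrast) add -ast.
So nirnulr → nirnulrast.

nirnulrast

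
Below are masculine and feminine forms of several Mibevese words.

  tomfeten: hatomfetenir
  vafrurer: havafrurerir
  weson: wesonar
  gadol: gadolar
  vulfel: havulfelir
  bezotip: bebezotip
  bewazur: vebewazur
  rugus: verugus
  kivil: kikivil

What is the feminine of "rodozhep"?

harodozhepir

"rodozhep" has last vowel 'e'. The stems whose last vowel is 'e' (tomfeten → hatomfetenir, vulfel → havulfelir, vafrurer → havafrurerir) add ha- … -ir around the stem.
So rodozhep → harodozhepir.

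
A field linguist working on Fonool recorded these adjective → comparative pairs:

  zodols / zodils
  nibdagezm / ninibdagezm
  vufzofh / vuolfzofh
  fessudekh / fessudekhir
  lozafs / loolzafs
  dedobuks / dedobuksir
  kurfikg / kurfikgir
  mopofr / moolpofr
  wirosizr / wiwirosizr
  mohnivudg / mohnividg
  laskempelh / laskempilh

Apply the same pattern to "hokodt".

"hokodt" has second-to-last letter 'd'. The one such stem in the data (mohnivudg → mohnividg) changes the last vowel to 'i' (as do laskempelh, zodols), so the same rule applies.
So hokodt → hokidt.

hokidt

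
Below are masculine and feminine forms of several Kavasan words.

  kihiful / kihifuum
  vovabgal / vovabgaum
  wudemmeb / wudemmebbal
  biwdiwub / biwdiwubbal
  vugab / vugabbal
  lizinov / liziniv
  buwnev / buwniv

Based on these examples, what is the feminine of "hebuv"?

kihiful and biwdiwub both have last vowel 'u' yet inflect differently (kihifuum, biwdiwubbal), so the last vowel is not what conditions the rule; the final letter is.
"hebuv" ends in -v. The stems ending in -v (lizinov → liziniv, buwnev → buwniv) change the last vowel to 'i'.
So hebuv → hebiv.

hebiv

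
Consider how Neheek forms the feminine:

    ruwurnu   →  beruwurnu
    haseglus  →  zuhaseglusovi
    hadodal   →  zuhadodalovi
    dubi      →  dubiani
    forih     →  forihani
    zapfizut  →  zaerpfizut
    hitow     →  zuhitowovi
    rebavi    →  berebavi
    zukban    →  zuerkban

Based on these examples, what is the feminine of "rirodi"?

rebavi and dubi both end in -i yet inflect differently (berebavi, dubiani), so the final letter is not what conditions the rule; the first letter is.
"rirodi" begins with r-. The stems beginning with r- (ruwurnu → beruwurnu, rebavi → berebavi) add the prefix be-.
So rirodi → berirodi.

berirodi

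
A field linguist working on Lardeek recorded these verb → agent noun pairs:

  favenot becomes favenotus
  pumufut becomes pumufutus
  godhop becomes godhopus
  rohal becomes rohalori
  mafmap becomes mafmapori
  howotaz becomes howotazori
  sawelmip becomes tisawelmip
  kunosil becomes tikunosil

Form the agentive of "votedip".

tivotedip

godhop and mafmap both end in -p yet inflect differently (godhopus, mafmapori), so the final letter is not what conditions the rule; the last vowel is.
"votedip" has last vowel 'i'. The stems whose last vowel is 'i' (sawelmip → tisawelmip, kunosil → tikunosil) add the prefix ti-.
The other patterns: stems whose last vowel is 'o' or 'u' add -us; stems whose last vowel is 'a' add -ori.
So votedip → tivotedip.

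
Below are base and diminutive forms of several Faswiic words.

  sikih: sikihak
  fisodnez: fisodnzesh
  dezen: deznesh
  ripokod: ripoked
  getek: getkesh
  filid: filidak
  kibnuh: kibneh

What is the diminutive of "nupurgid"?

nupurgidak

filid and ripokod both end in -d yet inflect differently (filidak, ripoked), so the final letter is not what conditions the rule; the last vowel is.
"nupurgid" has last vowel 'i'. The stems whose last vowel is 'i' (sikih → sikihak, filid → filidak) add -ak.
The other patterns: stems whose last vowel is 'e' delete the last vowel and add -esh; stems whose last vowel is 'o' or 'u' change the last vowel to 'e'.
So nupurgid → nupurgidak.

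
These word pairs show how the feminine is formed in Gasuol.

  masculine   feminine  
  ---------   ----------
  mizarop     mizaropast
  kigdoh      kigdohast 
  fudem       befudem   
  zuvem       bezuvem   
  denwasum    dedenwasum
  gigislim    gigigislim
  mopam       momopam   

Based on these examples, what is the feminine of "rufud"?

fudem and denwasum both end in -m yet inflect differently (befudem, dedenwasum), so the final letter is not what conditions the rule; the last vowel is.
"rufud" has last vowel 'u'. The one such stem in the data (denwasum → dedenwasum) repeats the first consonant+vowel as a prefix (as do gigislim, mopam), so the same rule applies.
The other patterns: stems whose last vowel is 'o' add -ast; stems whose last vowel is 'e' add the prefix be-.
So rufud → rurufud.

rurufud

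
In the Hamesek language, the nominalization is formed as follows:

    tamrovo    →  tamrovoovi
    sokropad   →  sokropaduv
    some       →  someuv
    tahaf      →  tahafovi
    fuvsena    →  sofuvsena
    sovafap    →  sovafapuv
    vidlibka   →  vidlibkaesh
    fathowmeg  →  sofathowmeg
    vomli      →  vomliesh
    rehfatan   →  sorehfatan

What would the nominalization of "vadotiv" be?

vadotivesh

vidlibka and fuvsena both end in -a yet inflect differently (vidlibkaesh, sofuvsena), so the final letter is not what conditions the rule; the first letter is.
"vadotiv" begins with v-. The stems beginning with v- (vomli → vomliesh, vidlibka → vidlibkaesh) add -esh.
The other patterns: stems beginning with t- add -ovi; stems beginning with s- add -uv; stems beginning with f- or r- add the prefix so-.
So vadotiv → vadotivesh.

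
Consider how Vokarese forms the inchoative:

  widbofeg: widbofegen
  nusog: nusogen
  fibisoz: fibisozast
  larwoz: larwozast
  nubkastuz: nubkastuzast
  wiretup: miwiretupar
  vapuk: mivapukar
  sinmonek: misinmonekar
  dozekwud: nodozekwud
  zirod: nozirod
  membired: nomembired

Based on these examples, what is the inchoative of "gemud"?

nusog and fibisoz both have last vowel 'o' yet inflect differently (nusogen, fibisozast), so the last vowel is not what conditions the rule; the final letter is.
"gemud" ends in -d. The stems ending in -d (dozekwud → nodozekwud, zirod → nozirod, membired → nomembired) add the prefix no-.
The other patterns: stems ending in -g add -en; stems ending in -z add -ast; stems ending in -k or -p add mi- … -ar around the stem.
So gemud → nogemud.

nogemud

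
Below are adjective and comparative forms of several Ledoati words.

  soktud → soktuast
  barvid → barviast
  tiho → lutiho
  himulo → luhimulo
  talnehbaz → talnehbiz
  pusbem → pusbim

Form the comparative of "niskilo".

luniskilo

tiho and talnehbaz both begin with t- yet inflect differently (lutiho, talnehbiz), so the first letter is not what conditions the rule; the final letter is.
"niskilo" ends in -o. The stems ending in -o (tiho → lutiho, himulo → luhimulo) add the prefix lu-.
The other patterns: stems ending in -d drop the final letter and add -ast; stems ending in -m or -z change the last vowel to 'i'.
So niskilo → luniskilo.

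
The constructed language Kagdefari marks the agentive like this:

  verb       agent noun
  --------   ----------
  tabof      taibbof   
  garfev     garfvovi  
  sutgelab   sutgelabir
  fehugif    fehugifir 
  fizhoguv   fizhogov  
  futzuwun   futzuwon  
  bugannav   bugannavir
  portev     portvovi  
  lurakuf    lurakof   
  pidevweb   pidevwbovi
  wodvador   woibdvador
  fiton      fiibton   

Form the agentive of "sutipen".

tabof and lurakuf both end in -f yet inflect differently (taibbof, lurakof), so the final letter is not what conditions the rule; the last vowel is.
"sutipen" has last vowel 'e'. The stems whose last vowel is 'e' (garfev → garfvovi, pidevweb → pidevwbovi, portev → portvovi) delete the last vowel and add -ovi.
So sutipen → sutipnovi.

sutipnovi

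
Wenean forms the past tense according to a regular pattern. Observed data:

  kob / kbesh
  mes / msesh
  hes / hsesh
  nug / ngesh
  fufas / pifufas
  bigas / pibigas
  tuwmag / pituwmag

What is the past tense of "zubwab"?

pizubwab

mes and fufas both end in -s yet inflect differently (msesh, pifufas), so the final letter is not what conditions the rule; the number of vowels is.
"zubwab" has 2 vowels. The stems with 2 vowels (fufas → pifufas, bigas → pibigas, tuwmag → pituwmag) add the prefix pi-.
The other pattern: stems with 1 vowel delete the last vowel and add -esh.
So zubwab → pizubwab.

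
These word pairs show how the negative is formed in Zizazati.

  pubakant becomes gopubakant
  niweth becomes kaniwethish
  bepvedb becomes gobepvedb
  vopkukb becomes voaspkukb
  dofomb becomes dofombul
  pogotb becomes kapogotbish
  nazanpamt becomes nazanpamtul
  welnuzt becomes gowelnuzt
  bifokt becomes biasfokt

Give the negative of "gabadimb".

pogotb and vopkukb both end in -b yet inflect differently (kapogotbish, voaspkukb), so the final letter is not what conditions the rule; the second-to-last letter is.
"gabadimb" has second-to-last letter 'm'. The stems whose second-to-last letter is 'm' (nazanpamt → nazanpamtul, dofomb → dofombul) add -ul.
So gabadimb → gabadimbul.

gabadimbul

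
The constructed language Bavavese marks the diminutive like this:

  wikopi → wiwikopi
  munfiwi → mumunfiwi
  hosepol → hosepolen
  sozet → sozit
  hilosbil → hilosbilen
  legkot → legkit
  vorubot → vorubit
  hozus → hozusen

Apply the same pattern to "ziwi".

munfiwi and hilosbil both have last vowel 'i' yet inflect differently (mumunfiwi, hilosbilen), so the last vowel is not what conditions the rule; the final letter is.
"ziwi" ends in -i. The stems ending in -i (munfiwi → mumunfiwi, wikopi → wiwikopi) repeat the first consonant+vowel as a prefix.
So ziwi → ziziwi.

ziziwi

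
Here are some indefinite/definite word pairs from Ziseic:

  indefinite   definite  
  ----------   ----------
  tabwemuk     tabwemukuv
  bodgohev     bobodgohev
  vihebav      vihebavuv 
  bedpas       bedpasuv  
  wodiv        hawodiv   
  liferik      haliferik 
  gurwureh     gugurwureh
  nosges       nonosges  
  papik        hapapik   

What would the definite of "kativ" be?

wodiv and bodgohev both end in -v yet inflect differently (hawodiv, bobodgohev), so the final letter is not what conditions the rule; the last vowel is.
"kativ" has last vowel 'i'. The stems whose last vowel is 'i' (wodiv → hawodiv, liferik → haliferik, papik → hapapik) add the prefix ha-.
The other patterns: stems whose last vowel is 'e' repeat the first consonant+vowel as a prefix; stems whose last vowel is 'a' or 'u' add -uv.
So kativ → hakativ.

hakativ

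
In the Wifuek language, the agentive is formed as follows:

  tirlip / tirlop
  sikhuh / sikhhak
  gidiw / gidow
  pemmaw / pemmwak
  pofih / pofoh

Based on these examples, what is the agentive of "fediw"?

fedow

pofih and sikhuh both end in -h yet inflect differently (pofoh, sikhhak), so the final letter is not what conditions the rule; the last vowel is.
"fediw" has last vowel 'i'. The stems whose last vowel is 'i' (gidiw → gidow, pofih → pofoh, tirlip → tirlop) change the last vowel to 'o'.
So fediw → fedow.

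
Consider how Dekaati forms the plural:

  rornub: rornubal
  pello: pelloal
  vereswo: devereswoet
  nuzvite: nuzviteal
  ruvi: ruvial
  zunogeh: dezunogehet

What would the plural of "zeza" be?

dezezaet

vereswo and pello both end in -o yet inflect differently (devereswoet, pelloal), so the final letter is not what conditions the rule; the first letter is.
"zeza" begins with z-. The one such stem in the data (zunogeh → dezunogehet) adds de- … -et around the stem, so the same rule applies.
So zeza → dezezaet.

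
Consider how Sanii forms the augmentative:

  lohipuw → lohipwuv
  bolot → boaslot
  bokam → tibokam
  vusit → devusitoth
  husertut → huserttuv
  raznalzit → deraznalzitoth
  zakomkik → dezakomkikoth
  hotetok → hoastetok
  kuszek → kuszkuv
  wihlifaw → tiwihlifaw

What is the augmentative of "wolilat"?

tiwolilat

hotetok and zakomkik both end in -k yet inflect differently (hoastetok, dezakomkikoth), so the final letter is not what conditions the rule; the last vowel is.
"wolilat" has last vowel 'a'. The stems whose last vowel is 'a' (bokam → tibokam, wihlifaw → tiwihlifaw) add the prefix ti-.
So wolilat → tiwolilat.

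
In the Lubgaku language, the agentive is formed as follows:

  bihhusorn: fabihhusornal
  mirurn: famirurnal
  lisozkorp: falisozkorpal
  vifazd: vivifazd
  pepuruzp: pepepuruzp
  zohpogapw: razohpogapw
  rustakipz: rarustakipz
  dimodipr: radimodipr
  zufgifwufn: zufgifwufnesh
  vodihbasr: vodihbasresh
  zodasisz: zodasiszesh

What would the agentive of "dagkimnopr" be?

lisozkorp and pepuruzp both end in -p yet inflect differently (falisozkorpal, pepepuruzp), so the final letter is not what conditions the rule; the second-to-last letter is.
"dagkimnopr" has second-to-last letter 'p'. The stems whose second-to-last letter is 'p' (zohpogapw → razohpogapw, rustakipz → rarustakipz, dimodipr → radimodipr) add the prefix ra-.
So dagkimnopr → radagkimnopr.

radagkimnopr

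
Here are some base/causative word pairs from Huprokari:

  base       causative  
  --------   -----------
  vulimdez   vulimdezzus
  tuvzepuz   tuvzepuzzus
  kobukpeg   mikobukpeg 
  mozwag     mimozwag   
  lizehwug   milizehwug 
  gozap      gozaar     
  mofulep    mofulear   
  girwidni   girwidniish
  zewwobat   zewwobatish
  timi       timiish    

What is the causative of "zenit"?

vulimdez and kobukpeg both have last vowel 'e' yet inflect differently (vulimdezzus, mikobukpeg), so the last vowel is not what conditions the rule; the final letter is.
"zenit" ends in -t. The one such stem in the data (zewwobat → zewwobatish) adds -ish, so the same rule applies.
The other patterns: stems ending in -z double the final consonant and add -us; stems ending in -g add the prefix mi-; stems ending in -p drop the final letter and add -ar.
So zenit → zenitish.

zenitish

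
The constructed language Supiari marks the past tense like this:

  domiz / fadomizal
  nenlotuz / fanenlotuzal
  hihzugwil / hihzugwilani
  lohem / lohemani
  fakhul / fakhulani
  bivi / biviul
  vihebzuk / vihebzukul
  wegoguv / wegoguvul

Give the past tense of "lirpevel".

"lirpevel" ends in -l. The stems ending in -l (hihzugwil → hihzugwilani, fakhul → fakhulani) add -ani.
The other patterns: stems ending in -z add fa- … -al around the stem; stems ending in -i, -k or -v add -ul.
So lirpevel → lirpevelani.

lirpevelani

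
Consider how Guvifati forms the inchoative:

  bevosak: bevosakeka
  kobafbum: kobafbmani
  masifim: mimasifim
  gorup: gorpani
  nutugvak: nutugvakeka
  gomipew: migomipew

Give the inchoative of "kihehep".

"kihehep" has last vowel 'e'. The one such stem in the data (gomipew → migomipew) adds the prefix mi-, so the same rule applies.
So kihehep → mikihehep.

mikihehep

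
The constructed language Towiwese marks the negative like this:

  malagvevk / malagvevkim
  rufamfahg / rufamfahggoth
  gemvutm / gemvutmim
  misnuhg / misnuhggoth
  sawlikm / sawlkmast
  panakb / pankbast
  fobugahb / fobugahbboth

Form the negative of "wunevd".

wunevdim

"wunevd" has second-to-last letter 'v'. The one such stem in the data (malagvevk → malagvevkim) adds -im, so the same rule applies.
So wunevd → wunevdim.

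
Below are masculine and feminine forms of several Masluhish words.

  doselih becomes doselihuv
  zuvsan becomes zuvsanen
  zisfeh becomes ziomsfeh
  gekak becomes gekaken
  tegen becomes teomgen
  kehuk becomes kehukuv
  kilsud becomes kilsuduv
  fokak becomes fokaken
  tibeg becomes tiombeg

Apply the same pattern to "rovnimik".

tegen and zuvsan both end in -n yet inflect differently (teomgen, zuvsanen), so the final letter is not what conditions the rule; the last vowel is.
"rovnimik" has last vowel 'i'. The one such stem in the data (doselih → doselihuv) adds -uv, so the same rule applies.
So rovnimik → rovnimikuv.

rovnimikuv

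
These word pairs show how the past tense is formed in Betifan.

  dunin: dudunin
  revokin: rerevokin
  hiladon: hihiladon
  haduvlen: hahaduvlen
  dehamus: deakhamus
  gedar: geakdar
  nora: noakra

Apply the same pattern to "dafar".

dunin and dehamus both begin with d- yet inflect differently (dudunin, deakhamus), so the first letter is not what conditions the rule; the final letter is.
"dafar" ends in -r. The one such stem in the data (gedar → geakdar) inserts -ak- after the first vowel (as do dehamus, nora), so the same rule applies.
The other pattern: stems ending in -n repeat the first consonant+vowel as a prefix.
So dafar → daakfar.

daakfar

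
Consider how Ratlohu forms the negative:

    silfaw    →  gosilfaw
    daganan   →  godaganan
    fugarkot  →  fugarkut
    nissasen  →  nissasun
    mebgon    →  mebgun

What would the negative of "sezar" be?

gosezar

"sezar" has last vowel 'a'. The stems whose last vowel is 'a' (silfaw → gosilfaw, daganan → godaganan) add the prefix go-.
So sezar → gosezar.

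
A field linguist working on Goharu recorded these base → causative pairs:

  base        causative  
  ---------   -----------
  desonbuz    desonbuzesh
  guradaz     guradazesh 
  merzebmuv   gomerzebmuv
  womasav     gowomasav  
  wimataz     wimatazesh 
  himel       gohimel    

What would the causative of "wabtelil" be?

gowabtelil

wimataz and womasav both have last vowel 'a' yet inflect differently (wimatazesh, gowomasav), so the last vowel is not what conditions the rule; the final letter is.
"wabtelil" ends in -l. The one such stem in the data (himel → gohimel) adds the prefix go-, so the same rule applies.
So wabtelil → gowabtelil.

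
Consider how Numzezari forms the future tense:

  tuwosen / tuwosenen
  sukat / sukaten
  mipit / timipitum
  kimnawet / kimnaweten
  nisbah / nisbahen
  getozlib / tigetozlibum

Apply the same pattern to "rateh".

ratehen

mipit and sukat both end in -t yet inflect differently (timipitum, sukaten), so the final letter is not what conditions the rule; the last vowel is.
"rateh" has last vowel 'e'. The stems whose last vowel is 'e' (tuwosen → tuwosenen, kimnawet → kimnaweten) add -en.
The other pattern: stems whose last vowel is 'i' add ti- … -um around the stem.
So rateh → ratehen.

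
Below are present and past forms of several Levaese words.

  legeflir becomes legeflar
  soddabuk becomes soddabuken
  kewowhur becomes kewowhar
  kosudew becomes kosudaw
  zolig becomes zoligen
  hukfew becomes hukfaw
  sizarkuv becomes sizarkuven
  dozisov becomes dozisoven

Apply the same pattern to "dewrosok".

legeflir and zolig both have last vowel 'i' yet inflect differently (legeflar, zoligen), so the last vowel is not what conditions the rule; the final letter is.
"dewrosok" ends in -k. The one such stem in the data (soddabuk → soddabuken) adds -en, so the same rule applies.
The other pattern: stems ending in -r or -w change the last vowel to 'a'.
So dewrosok → dewrosoken.

dewrosoken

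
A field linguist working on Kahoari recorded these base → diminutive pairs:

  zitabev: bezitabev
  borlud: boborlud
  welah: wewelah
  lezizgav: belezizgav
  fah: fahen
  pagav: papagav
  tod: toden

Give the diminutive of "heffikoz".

"heffikoz" has 3 vowels. The stems with 3 vowels (lezizgav → belezizgav, zitabev → bezitabev) add the prefix be-.
The other patterns: stems with 1 vowel add -en; stems with 2 vowels repeat the first consonant+vowel as a prefix.
So heffikoz → beheffikoz.

beheffikoz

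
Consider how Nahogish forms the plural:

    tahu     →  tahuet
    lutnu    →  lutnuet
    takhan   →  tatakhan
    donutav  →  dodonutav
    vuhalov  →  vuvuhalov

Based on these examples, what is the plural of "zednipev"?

tahu and takhan both begin with t- yet inflect differently (tahuet, tatakhan), so the first letter is not what conditions the rule; the final letter is.
"zednipev" ends in -v. The stems ending in -v (donutav → dodonutav, vuhalov → vuvuhalov) repeat the first consonant+vowel as a prefix.
So zednipev → zezednipev.

zezednipev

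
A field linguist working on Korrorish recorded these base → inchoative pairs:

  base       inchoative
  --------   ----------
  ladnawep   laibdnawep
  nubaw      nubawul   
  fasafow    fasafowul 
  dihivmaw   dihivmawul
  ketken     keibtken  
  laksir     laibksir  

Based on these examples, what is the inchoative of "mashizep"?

maibshizep

"mashizep" ends in -p. The one such stem in the data (ladnawep → laibdnawep) inserts -ib- after the first vowel (as do ketken, laksir), so the same rule applies.
The other pattern: stems ending in -w add -ul.
So mashizep → maibshizep.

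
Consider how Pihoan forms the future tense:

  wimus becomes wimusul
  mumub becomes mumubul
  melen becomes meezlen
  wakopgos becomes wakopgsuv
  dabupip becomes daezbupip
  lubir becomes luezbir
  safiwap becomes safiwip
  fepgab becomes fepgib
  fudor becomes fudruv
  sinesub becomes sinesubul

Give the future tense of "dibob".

mumub and fepgab both end in -b yet inflect differently (mumubul, fepgib), so the final letter is not what conditions the rule; the last vowel is.
"dibob" has last vowel 'o'. The stems whose last vowel is 'o' (wakopgos → wakopgsuv, fudor → fudruv) delete the last vowel and add -uv.
So dibob → dibbuv.

dibbuv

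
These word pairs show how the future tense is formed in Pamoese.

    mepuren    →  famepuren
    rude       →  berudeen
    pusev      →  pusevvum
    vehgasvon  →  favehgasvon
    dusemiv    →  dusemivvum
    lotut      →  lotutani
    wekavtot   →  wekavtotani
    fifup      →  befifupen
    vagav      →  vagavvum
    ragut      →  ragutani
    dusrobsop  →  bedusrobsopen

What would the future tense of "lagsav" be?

lagsavvum

wekavtot and vehgasvon both have last vowel 'o' yet inflect differently (wekavtotani, favehgasvon), so the last vowel is not what conditions the rule; the final letter is.
"lagsav" ends in -v. The stems ending in -v (vagav → vagavvum, pusev → pusevvum, dusemiv → dusemivvum) double the final consonant and add -um.
So lagsav → lagsavvum.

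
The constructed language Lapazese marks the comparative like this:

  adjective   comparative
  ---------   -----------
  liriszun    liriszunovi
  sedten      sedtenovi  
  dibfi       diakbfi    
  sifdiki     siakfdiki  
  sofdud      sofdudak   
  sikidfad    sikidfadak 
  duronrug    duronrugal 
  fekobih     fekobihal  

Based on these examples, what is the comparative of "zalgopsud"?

zalgopsudak

liriszun and sofdud both have last vowel 'u' yet inflect differently (liriszunovi, sofdudak), so the last vowel is not what conditions the rule; the final letter is.
"zalgopsud" ends in -d. The stems ending in -d (sofdud → sofdudak, sikidfad → sikidfadak) add -ak.
The other patterns: stems ending in -n add -ovi; stems ending in -i insert -ak- after the first vowel; stems ending in -g or -h add -al.
So zalgopsud → zalgopsudak.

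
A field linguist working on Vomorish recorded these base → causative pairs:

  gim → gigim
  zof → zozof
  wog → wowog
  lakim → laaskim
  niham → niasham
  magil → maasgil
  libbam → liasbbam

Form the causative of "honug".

hoasnug

"honug" has 2 vowels. The stems with 2 vowels (lakim → laaskim, niham → niasham, magil → maasgil) insert -as- after the first vowel.
So honug → hoasnug.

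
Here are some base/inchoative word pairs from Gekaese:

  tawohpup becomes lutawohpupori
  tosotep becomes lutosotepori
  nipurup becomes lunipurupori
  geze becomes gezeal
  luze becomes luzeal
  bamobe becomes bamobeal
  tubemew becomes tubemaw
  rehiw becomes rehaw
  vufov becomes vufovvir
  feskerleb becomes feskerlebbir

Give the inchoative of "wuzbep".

tosotep and geze both have last vowel 'e' yet inflect differently (lutosotepori, gezeal), so the last vowel is not what conditions the rule; the final letter is.
"wuzbep" ends in -p. The stems ending in -p (tawohpup → lutawohpupori, tosotep → lutosotepori, nipurup → lunipurupori) add lu- … -ori around the stem.
The other patterns: stems ending in -e add -al; stems ending in -w change the last vowel to 'a'; stems ending in -b or -v double the final consonant and add -ir.
So wuzbep → luwuzbepori.

luwuzbepori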